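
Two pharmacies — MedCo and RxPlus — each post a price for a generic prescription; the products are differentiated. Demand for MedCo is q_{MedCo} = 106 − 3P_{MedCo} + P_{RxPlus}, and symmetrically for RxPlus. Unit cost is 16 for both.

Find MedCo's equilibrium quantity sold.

MedCo's profit: π = (P_{MedCo} − 16)(106 − 3P_{MedCo} + P_{RxPlus}).
∂π/∂P_{MedCo} = 154 − 6P_{MedCo} + P_{RxPlus} = 0 ⇒ P_{MedCo} = 77/3 + (1/6)P_{RxPlus}.
The game is symmetric, so in equilibrium P_{RxPlus} = P_{MedCo}: the reaction function gives (5/6)P_{MedCo} = 77/3, hence P_{MedCo} = 30.8.
q_{MedCo} = 106 − 3·30.8 + 30.8 = 44.4.

44.4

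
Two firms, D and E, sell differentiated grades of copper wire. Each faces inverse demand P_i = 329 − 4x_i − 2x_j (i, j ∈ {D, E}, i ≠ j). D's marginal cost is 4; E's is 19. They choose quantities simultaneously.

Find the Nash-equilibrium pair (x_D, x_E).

33, 30.5

Firm D's profit: π = x_D(329 − 4x_D − 2x_E) − 4x_D.
∂π/∂x_D = 325 − 8x_D − 2x_E = 0 ⇒ x_D = 40.625 − 0.25x_E.
Similarly x_E = 38.75 − 0.25x_D.
Substituting the second reaction function into the first: x_D = 40.625 − 0.25(38.75 − 0.25x_D), which gives 0.9375x_D = 30.9375 ⇒ x_D = 33.
Then x_E = 38.75 − 0.25·33 = 30.5.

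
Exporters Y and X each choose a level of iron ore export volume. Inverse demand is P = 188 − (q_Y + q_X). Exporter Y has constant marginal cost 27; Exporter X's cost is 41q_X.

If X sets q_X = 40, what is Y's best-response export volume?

60.5

Exporter Y's profit: π = q_Y(188 − (q_Y + q_X)) − 27q_Y.
∂π/∂q_Y = 161 − 2q_Y − q_X = 0, so q_Y = 80.5 − 0.5q_X.
At q_X = 40: q_Y = 80.5 − 0.5·40 = 60.5.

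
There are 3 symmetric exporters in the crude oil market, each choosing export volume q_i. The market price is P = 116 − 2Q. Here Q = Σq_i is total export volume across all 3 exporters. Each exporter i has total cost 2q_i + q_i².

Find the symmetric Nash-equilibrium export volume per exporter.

11.4

A representative exporter's profit is π_i = q_i(116 − 2Q) − 2q_i − q_i², with Q = q_i + Σ_{j≠i} q_j.
First-order condition: 114 − 6q_i − 2Σ_{j≠i} q_j = 0.
Imposing symmetry (q_j = q for all j) turns Σ_{j≠i} q_j into 2q, so 114 = 10q and q = 11.4.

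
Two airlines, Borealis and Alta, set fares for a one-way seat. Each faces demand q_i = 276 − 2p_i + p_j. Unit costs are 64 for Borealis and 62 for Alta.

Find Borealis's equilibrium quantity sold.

Borealis's profit: π = (p_{Borealis} − 64)(276 − 2p_{Borealis} + p_{Alta}).
∂π/∂p_{Borealis} = 404 − 4p_{Borealis} + p_{Alta} = 0 ⇒ p_{Borealis} = 101 + 0.25p_{Alta}.
Similarly p_{Alta} = 100 + 0.25p_{Borealis}.
Solving the two reaction functions simultaneously: (1 − (0.25)(0.25))p_{Borealis} = 101 + 0.25·100, so 0.9375p_{Borealis} = 126 and p_{Borealis} = 134.4.
Then p_{Alta} = 100 + 0.25·134.4 = 133.6.
q_{Borealis} = 276 − 2·134.4 + 133.6 = 140.8.

140.8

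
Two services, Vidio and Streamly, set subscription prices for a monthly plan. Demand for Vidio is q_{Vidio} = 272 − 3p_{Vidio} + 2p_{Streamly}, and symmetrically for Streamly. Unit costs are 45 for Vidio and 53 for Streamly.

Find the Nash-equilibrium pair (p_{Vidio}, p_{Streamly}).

103.25, 106.25

Vidio's profit: π = (p_{Vidio} − 45)(272 − 3p_{Vidio} + 2p_{Streamly}).
∂π/∂p_{Vidio} = 407 − 6p_{Vidio} + 2p_{Streamly} = 0 ⇒ p_{Vidio} = 407/6 + (1/3)p_{Streamly}.
Similarly p_{Streamly} = 431/6 + (1/3)p_{Vidio}.
Substituting the second reaction function into the first: p_{Vidio} = 407/6 + (1/3)(431/6 + (1/3)p_{Vidio}), which gives (8/9)p_{Vidio} = 826/9 ⇒ p_{Vidio} = 103.25.
Then p_{Streamly} = 431/6 + (1/3)·103.25 = 106.25.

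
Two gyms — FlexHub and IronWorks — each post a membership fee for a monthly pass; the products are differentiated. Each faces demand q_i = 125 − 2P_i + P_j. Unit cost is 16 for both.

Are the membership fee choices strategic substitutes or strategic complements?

strategic complements

FlexHub's profit: π = (P_{FlexHub} − 16)(125 − 2P_{FlexHub} + P_{IronWorks}).
∂π/∂P_{FlexHub} = 157 − 4P_{FlexHub} + P_{IronWorks} = 0 ⇒ P_{FlexHub} = 39.25 + 0.25P_{IronWorks}.
The best-response slope dP_{FlexHub}/dP_{IronWorks} = 0.25 > 0: the reaction function is upward-sloping, so the choices are strategic complements.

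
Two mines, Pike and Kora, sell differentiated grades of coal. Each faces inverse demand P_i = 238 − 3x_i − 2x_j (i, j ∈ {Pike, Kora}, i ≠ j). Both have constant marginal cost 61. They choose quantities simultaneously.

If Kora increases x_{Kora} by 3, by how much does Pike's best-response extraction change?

-1

Mine Pike's profit: π = x_{Pike}(238 − 3x_{Pike} − 2x_{Kora}) − 61x_{Pike}.
∂π/∂x_{Pike} = 177 − 6x_{Pike} − 2x_{Kora} = 0 ⇒ x_{Pike} = 29.5 − (1/3)x_{Kora}.
The reaction-function slope is −1/3, so a 3-unit rise in x_{Kora} moves x_{Pike} by −1/3 × 3 = −1. Pike's best response falls — the actions are strategic substitutes.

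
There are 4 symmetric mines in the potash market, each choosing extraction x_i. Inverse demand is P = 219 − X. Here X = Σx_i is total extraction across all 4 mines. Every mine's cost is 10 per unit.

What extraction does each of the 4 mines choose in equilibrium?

A representative mine's profit is π_i = x_i(219 − X) − 10x_i, with X = x_i + Σ_{j≠i} x_j.
First-order condition: 209 − 2x_i − Σ_{j≠i} x_j = 0.
Imposing symmetry (x_j = x for all j) turns Σ_{j≠i} x_j into 3x, so 209 = 5x and x = 41.8.

41.8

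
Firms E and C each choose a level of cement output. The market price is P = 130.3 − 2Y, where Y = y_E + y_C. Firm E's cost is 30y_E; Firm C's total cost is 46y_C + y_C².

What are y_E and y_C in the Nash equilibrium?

Firm E's profit: π = y_E(130.3 − 2(y_E + y_C)) − 30y_E.
∂π/∂y_E = 100.3 − 4y_E − 2y_C = 0, so y_E = 25.075 − 0.5y_C.
For C: ∂π/∂y_C = 84.3 − 6y_C − 2y_E = 0 ⇒ y_C = 14.05 − (1/3)y_E.
Solving the two reaction functions simultaneously: (1 − (−0.5)(−1/3))y_E = 25.075 − 0.5·14.05, so (5/6)y_E = 18.05 and y_E = 21.66.
Then y_C = 14.05 − (1/3)·21.66 = 6.83.

21.66, 6.83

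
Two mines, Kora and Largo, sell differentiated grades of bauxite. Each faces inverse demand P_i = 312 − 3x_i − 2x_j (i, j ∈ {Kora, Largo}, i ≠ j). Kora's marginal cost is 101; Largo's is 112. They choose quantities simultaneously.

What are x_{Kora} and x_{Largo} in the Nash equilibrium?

27.0625, 24.3125

Mine Kora's profit: π = x_{Kora}(312 − 3x_{Kora} − 2x_{Largo}) − 101x_{Kora}.
∂π/∂x_{Kora} = 211 − 6x_{Kora} − 2x_{Largo} = 0 ⇒ x_{Kora} = 211/6 − (1/3)x_{Largo}.
Similarly x_{Largo} = 100/3 − (1/3)x_{Kora}.
Substituting the second reaction function into the first: x_{Kora} = 211/6 − (1/3)(100/3 − (1/3)x_{Kora}), which gives (8/9)x_{Kora} = 433/18 ⇒ x_{Kora} = 27.0625.
Then x_{Largo} = 100/3 − (1/3)·27.0625 = 24.3125.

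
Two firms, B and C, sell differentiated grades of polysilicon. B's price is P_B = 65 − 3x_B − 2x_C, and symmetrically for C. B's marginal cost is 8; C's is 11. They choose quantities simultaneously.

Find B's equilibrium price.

29.9375

Firm B's profit: π = x_B(65 − 3x_B − 2x_C) − 8x_B.
∂π/∂x_B = 57 − 6x_B − 2x_C = 0 ⇒ x_B = 9.5 − (1/3)x_C.
Similarly x_C = 9 − (1/3)x_B.
Plugging x_C into B's best response: x_B = 9.5 − (1/3)(9 − (1/3)x_B) ⇒ (8/9)x_B = 6.5, so x_B = 7.3125.
Then x_C = 9 − (1/3)·7.3125 = 6.5625.
P_B = 65 − 3·7.3125 − 2·6.5625 = 29.9375.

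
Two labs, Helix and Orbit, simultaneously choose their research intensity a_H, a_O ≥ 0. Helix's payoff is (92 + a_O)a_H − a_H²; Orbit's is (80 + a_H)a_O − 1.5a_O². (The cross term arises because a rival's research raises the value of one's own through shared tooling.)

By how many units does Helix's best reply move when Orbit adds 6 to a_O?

Expanding Helix's payoff: 92a_H + a_Oa_H − a_H².
∂π/∂a_H = 92 + a_O − 2a_H = 0, so a_H = 46 + 0.5a_O.
The reaction-function slope is 0.5, so a 6-unit rise in a_O moves a_H by 0.5 × 6 = 3. Helix's best response rises — the actions are strategic complements.

3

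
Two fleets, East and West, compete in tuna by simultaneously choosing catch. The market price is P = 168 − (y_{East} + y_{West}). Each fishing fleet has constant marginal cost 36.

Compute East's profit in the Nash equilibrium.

Fishing fleet East's profit: π = y_{East}(168 − (y_{East} + y_{West})) − 36y_{East}.
∂π/∂y_{East} = 132 − 2y_{East} − y_{West} = 0, so y_{East} = 66 − 0.5y_{West}.
The game is symmetric, so in equilibrium y_{West} = y_{East}: the reaction function gives 1.5y_{East} = 66, hence y_{East} = 44.
Price P = 168 − 88 = 80.
East's profit: (80 − 36)·44 = 1936.

1936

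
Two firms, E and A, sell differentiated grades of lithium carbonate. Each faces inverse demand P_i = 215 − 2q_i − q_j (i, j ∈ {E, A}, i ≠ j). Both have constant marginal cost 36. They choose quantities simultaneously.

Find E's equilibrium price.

107.6

Firm E's profit: π = q_E(215 − 2q_E − q_A) − 36q_E.
∂π/∂q_E = 179 − 4q_E − q_A = 0 ⇒ q_E = 44.75 − 0.25q_A.
Setting q_E = q_A in the reaction function: q_E = 44.75 − 0.25q_E, so q_E = 44.75 / 1.25 = 35.8.
P_E = 215 − 2·35.8 − 35.8 = 107.6.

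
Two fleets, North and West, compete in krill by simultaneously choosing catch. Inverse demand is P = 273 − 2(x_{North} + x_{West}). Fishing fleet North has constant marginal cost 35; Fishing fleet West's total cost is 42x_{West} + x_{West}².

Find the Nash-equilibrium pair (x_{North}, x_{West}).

Fishing fleet North's profit: π = x_{North}(273 − 2(x_{North} + x_{West})) − 35x_{North}.
∂π/∂x_{North} = 238 − 4x_{North} − 2x_{West} = 0, so x_{North} = 59.5 − 0.5x_{West}.
For West: ∂π/∂x_{West} = 231 − 6x_{West} − 2x_{North} = 0 ⇒ x_{West} = 38.5 − (1/3)x_{North}.
Solving the two reaction functions simultaneously: (1 − (−0.5)(−1/3))x_{North} = 59.5 − 0.5·38.5, so (5/6)x_{North} = 40.25 and x_{North} = 48.3.
Then x_{West} = 38.5 − (1/3)·48.3 = 22.4.

48.3, 22.4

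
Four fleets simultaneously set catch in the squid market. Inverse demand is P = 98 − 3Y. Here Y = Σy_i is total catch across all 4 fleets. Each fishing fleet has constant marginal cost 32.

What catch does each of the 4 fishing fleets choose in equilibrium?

4.4

A representative fishing fleet's profit is π_i = y_i(98 − 3Y) − 32y_i, with Y = y_i + Σ_{j≠i} y_j.
First-order condition: 66 − 6y_i − 3Σ_{j≠i} y_j = 0.
In a symmetric equilibrium every fishing fleet chooses the same y, so Σ_{j≠i} y_j = 3y. The condition becomes 66 − 15y = 0, giving y = 66/15 = 4.4.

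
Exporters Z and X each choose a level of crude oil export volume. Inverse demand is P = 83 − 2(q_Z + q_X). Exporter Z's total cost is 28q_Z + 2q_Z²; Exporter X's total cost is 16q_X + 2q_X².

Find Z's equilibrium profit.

Exporter Z's profit: π = q_Z(83 − 2(q_Z + q_X)) − 28q_Z − 2q_Z².
∂π/∂q_Z = 55 − 8q_Z − 2q_X = 0, so q_Z = 6.875 − 0.25q_X.
By the same steps for X: q_X = 8.375 − 0.25q_Z.
Plugging q_X into Z's best response: q_Z = 6.875 − 0.25(8.375 − 0.25q_Z) ⇒ 0.9375q_Z = 153/32, so q_Z = 5.1.
Then q_X = 8.375 − 0.25·5.1 = 7.1.
Price P = 83 − 2·12.2 = 58.6.
Z's profit: (58.6 − 28)·5.1 − 2(5.1)² = 104.04.

104.04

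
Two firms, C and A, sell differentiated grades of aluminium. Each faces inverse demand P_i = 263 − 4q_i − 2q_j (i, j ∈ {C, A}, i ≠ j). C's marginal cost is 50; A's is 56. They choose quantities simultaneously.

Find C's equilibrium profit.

1849

Firm C's profit: π = q_C(263 − 4q_C − 2q_A) − 50q_C.
∂π/∂q_C = 213 − 8q_C − 2q_A = 0 ⇒ q_C = 26.625 − 0.25q_A.
Similarly q_A = 25.875 − 0.25q_C.
Plugging q_A into C's best response: q_C = 26.625 − 0.25(25.875 − 0.25q_C) ⇒ 0.9375q_C = 645/32, so q_C = 21.5.
Then q_A = 25.875 − 0.25·21.5 = 20.5.
P_C = 263 − 4·21.5 − 2·20.5 = 136.
Profit = (136 − 50)·21.5 = 1849.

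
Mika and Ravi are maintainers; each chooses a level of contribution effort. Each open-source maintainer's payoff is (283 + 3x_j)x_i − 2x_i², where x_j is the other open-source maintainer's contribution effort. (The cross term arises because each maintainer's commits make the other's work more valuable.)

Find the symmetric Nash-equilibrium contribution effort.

Mika's payoff is (283 + 3x_R)x_M − 2x_M².
∂π/∂x_M = 283 + 3x_R − 4x_M = 0, so x_M = 70.75 + 0.75x_R.
By symmetry x_R = x_M; substituting into the reaction function, 0.25x_M = 70.75 and x_M = 283.

283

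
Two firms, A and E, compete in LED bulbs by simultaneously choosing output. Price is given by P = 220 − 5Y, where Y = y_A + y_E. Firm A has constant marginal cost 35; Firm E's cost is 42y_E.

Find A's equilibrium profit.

Firm A's profit: π = y_A(220 − 5(y_A + y_E)) − 35y_A.
∂π/∂y_A = 185 − 10y_A − 5y_E = 0, so y_A = 18.5 − 0.5y_E.
By the same steps for E: y_E = 17.8 − 0.5y_A.
Solving the two reaction functions simultaneously: (1 − (−0.5)(−0.5))y_A = 18.5 − 0.5·17.8, so 0.75y_A = 9.6 and y_A = 12.8.
Then y_E = 17.8 − 0.5·12.8 = 11.4.
Price P = 220 − 5·24.2 = 99.
A's profit: (99 − 35)·12.8 = 819.2.

819.2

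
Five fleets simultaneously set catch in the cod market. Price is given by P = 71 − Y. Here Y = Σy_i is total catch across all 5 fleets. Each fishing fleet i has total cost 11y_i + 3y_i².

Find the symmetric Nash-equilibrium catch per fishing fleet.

A representative fishing fleet's profit is π_i = y_i(71 − Y) − 11y_i − 3y_i², with Y = y_i + Σ_{j≠i} y_j.
First-order condition: 60 − 8y_i − Σ_{j≠i} y_j = 0.
With identical fishing fleets, set every y_j = y: then 60 − 8y − 4y = 0, i.e. y = 60/12 = 5.

5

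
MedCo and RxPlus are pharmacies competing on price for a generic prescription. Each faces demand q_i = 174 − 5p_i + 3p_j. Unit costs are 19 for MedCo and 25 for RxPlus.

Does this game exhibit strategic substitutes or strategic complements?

MedCo's profit: π = (p_{MedCo} − 19)(174 − 5p_{MedCo} + 3p_{RxPlus}).
∂π/∂p_{MedCo} = 269 − 10p_{MedCo} + 3p_{RxPlus} = 0 ⇒ p_{MedCo} = 26.9 + 0.3p_{RxPlus}.
The best-response slope dp_{MedCo}/dp_{RxPlus} = 0.3 > 0: the reaction function is upward-sloping, so the choices are strategic complements.

strategic complements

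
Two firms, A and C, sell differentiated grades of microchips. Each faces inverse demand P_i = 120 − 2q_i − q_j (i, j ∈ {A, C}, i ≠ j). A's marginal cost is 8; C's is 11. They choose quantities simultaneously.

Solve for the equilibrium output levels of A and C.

Firm A's profit: π = q_A(120 − 2q_A − q_C) − 8q_A.
∂π/∂q_A = 112 − 4q_A − q_C = 0 ⇒ q_A = 28 − 0.25q_C.
Similarly q_C = 27.25 − 0.25q_A.
Plugging q_C into A's best response: q_A = 28 − 0.25(27.25 − 0.25q_A) ⇒ 0.9375q_A = 21.1875, so q_A = 22.6.
Then q_C = 27.25 − 0.25·22.6 = 21.6.

22.6, 21.6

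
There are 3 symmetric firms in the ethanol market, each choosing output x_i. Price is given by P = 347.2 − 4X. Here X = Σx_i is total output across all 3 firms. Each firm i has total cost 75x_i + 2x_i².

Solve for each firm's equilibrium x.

13.61

A representative firm's profit is π_i = x_i(347.2 − 4X) − 75x_i − 2x_i², with X = x_i + Σ_{j≠i} x_j.
First-order condition: 272.2 − 12x_i − 4Σ_{j≠i} x_j = 0.
With identical firms, set every x_j = x: then 272.2 − 12x − 8x = 0, i.e. x = 272.2/20 = 13.61.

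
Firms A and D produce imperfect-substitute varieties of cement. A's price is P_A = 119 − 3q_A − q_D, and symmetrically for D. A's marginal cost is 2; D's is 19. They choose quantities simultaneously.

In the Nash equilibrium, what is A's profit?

887.52

Firm A's profit: π = q_A(119 − 3q_A − q_D) − 2q_A.
∂π/∂q_A = 117 − 6q_A − q_D = 0 ⇒ q_A = 19.5 − (1/6)q_D.
Similarly q_D = 50/3 − (1/6)q_A.
Plugging q_D into A's best response: q_A = 19.5 − (1/6)(50/3 − (1/6)q_A) ⇒ (35/36)q_A = 301/18, so q_A = 17.2.
Then q_D = 50/3 − (1/6)·17.2 = 13.8.
P_A = 119 − 3·17.2 − 13.8 = 53.6.
Profit = (53.6 − 2)·17.2 = 887.52.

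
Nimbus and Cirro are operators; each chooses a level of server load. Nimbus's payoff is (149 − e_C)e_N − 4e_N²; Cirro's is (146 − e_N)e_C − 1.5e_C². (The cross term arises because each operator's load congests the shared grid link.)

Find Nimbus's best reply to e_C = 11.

Expanding Nimbus's payoff: 149e_N − e_Ce_N − 4e_N².
∂π/∂e_N = 149 − e_C − 8e_N = 0, so e_N = 18.625 − 0.125e_C.
At e_C = 11: e_N = 18.625 − 0.125·11 = 17.25.

17.25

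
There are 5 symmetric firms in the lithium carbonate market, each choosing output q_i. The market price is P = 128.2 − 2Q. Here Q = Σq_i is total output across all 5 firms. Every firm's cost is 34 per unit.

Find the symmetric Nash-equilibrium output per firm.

7.85

A representative firm's profit is π_i = q_i(128.2 − 2Q) − 34q_i, with Q = q_i + Σ_{j≠i} q_j.
First-order condition: 94.2 − 4q_i − 2Σ_{j≠i} q_j = 0.
In a symmetric equilibrium every firm chooses the same q, so Σ_{j≠i} q_j = 4q. The condition becomes 94.2 − 12q = 0, giving q = 94.2/12 = 7.85.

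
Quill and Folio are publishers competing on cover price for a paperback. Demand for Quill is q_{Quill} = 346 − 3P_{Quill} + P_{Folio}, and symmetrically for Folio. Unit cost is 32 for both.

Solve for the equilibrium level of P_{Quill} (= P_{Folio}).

88.4

Quill's profit: π = (P_{Quill} − 32)(346 − 3P_{Quill} + P_{Folio}).
∂π/∂P_{Quill} = 442 − 6P_{Quill} + P_{Folio} = 0 ⇒ P_{Quill} = 221/3 + (1/6)P_{Folio}.
The game is symmetric, so in equilibrium P_{Folio} = P_{Quill}: the reaction function gives (5/6)P_{Quill} = 221/3, hence P_{Quill} = 88.4.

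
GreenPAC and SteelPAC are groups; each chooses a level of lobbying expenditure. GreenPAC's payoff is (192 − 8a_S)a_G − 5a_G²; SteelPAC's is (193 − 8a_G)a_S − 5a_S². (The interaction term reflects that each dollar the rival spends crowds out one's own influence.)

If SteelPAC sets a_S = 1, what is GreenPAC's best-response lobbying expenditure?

18.4

Expanding GreenPAC's payoff: 192a_G − 8a_Sa_G − 5a_G².
∂π/∂a_G = 192 − 8a_S − 10a_G = 0, so a_G = 19.2 − 0.8a_S.
At a_S = 1: a_G = 19.2 − 0.8·1 = 18.4.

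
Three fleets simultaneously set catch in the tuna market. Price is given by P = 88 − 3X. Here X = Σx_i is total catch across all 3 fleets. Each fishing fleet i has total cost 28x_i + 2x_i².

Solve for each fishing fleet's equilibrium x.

A representative fishing fleet's profit is π_i = x_i(88 − 3X) − 28x_i − 2x_i², with X = x_i + Σ_{j≠i} x_j.
First-order condition: 60 − 10x_i − 3Σ_{j≠i} x_j = 0.
Imposing symmetry (x_j = x for all j) turns Σ_{j≠i} x_j into 2x, so 60 = 16x and x = 3.75.

3.75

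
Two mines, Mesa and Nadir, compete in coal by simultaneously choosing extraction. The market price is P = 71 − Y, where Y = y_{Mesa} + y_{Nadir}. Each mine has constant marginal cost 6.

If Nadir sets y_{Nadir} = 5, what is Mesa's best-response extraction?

30

Mine Mesa's profit: π = y_{Mesa}(71 − (y_{Mesa} + y_{Nadir})) − 6y_{Mesa}.
∂π/∂y_{Mesa} = 65 − 2y_{Mesa} − y_{Nadir} = 0, so y_{Mesa} = 32.5 − 0.5y_{Nadir}.
At y_{Nadir} = 5: y_{Mesa} = 32.5 − 0.5·5 = 30.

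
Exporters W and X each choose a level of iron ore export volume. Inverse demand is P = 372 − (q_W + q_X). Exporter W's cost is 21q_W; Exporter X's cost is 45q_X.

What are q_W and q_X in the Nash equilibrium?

Exporter W's profit: π = q_W(372 − (q_W + q_X)) − 21q_W.
∂π/∂q_W = 351 − 2q_W − q_X = 0, so q_W = 175.5 − 0.5q_X.
By the same steps for X: q_X = 163.5 − 0.5q_W.
Substituting the second reaction function into the first: q_W = 175.5 − 0.5(163.5 − 0.5q_W), which gives 0.75q_W = 93.75 ⇒ q_W = 125.
Then q_X = 163.5 − 0.5·125 = 101.

125, 101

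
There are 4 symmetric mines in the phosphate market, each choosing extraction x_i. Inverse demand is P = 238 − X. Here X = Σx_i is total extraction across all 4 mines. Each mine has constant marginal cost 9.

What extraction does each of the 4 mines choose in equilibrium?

45.8

A representative mine's profit is π_i = x_i(238 − X) − 9x_i, with X = x_i + Σ_{j≠i} x_j.
First-order condition: 229 − 2x_i − Σ_{j≠i} x_j = 0.
With identical mines, set every x_j = x: then 229 − 2x − 3x = 0, i.e. x = 229/5 = 45.8.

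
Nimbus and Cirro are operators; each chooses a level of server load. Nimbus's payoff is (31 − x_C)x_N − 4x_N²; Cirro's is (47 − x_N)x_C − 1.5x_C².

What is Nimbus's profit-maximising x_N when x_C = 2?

3.625

Expanding Nimbus's payoff: 31x_N − x_Cx_N − 4x_N².
∂π/∂x_N = 31 − x_C − 8x_N = 0, so x_N = 3.875 − 0.125x_C.
At x_C = 2: x_N = 3.875 − 0.125·2 = 3.625.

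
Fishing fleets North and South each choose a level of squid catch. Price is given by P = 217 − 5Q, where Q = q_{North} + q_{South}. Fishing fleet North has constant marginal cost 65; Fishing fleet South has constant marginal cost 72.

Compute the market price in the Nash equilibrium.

Fishing fleet North's profit: π = q_{North}(217 − 5(q_{North} + q_{South})) − 65q_{North}.
∂π/∂q_{North} = 152 − 10q_{North} − 5q_{South} = 0, so q_{North} = 15.2 − 0.5q_{South}.
By the same steps for South: q_{South} = 14.5 − 0.5q_{North}.
Solving the two reaction functions simultaneously: (1 − (−0.5)(−0.5))q_{North} = 15.2 − 0.5·14.5, so 0.75q_{North} = 7.95 and q_{North} = 10.6.
Then q_{South} = 14.5 − 0.5·10.6 = 9.2.
Equilibrium price: P = 217 − 5·19.8 = 118.

118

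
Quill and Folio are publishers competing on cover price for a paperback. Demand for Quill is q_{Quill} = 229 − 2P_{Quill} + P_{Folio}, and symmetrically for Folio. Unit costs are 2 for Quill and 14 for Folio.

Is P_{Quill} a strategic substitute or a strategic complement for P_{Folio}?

Quill's profit: π = (P_{Quill} − 2)(229 − 2P_{Quill} + P_{Folio}).
∂π/∂P_{Quill} = 233 − 4P_{Quill} + P_{Folio} = 0 ⇒ P_{Quill} = 58.25 + 0.25P_{Folio}.
The best-response slope dP_{Quill}/dP_{Folio} = 0.25 > 0: the reaction function is upward-sloping, so the choices are strategic complements.

strategic complements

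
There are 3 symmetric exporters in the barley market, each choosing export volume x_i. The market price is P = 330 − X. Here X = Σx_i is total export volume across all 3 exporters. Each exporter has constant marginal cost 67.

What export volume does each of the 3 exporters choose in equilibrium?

65.75

A representative exporter's profit is π_i = x_i(330 − X) − 67x_i, with X = x_i + Σ_{j≠i} x_j.
First-order condition: 263 − 2x_i − Σ_{j≠i} x_j = 0.
With identical exporters, set every x_j = x: then 263 − 2x − 2x = 0, i.e. x = 263/4 = 65.75.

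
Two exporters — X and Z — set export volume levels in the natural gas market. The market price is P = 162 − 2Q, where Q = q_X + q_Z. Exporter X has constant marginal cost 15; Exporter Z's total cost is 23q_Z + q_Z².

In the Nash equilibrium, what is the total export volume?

43.3

Exporter X's profit: π = q_X(162 − 2(q_X + q_Z)) − 15q_X.
∂π/∂q_X = 147 − 4q_X − 2q_Z = 0, so q_X = 36.75 − 0.5q_Z.
For Z: ∂π/∂q_Z = 139 − 6q_Z − 2q_X = 0 ⇒ q_Z = 139/6 − (1/3)q_X.
Plugging q_Z into X's best response: q_X = 36.75 − 0.5(139/6 − (1/3)q_X) ⇒ (5/6)q_X = 151/6, so q_X = 30.2.
Then q_Z = 139/6 − (1/3)·30.2 = 13.1.
Total export volume: 30.2 + 13.1 = 43.3.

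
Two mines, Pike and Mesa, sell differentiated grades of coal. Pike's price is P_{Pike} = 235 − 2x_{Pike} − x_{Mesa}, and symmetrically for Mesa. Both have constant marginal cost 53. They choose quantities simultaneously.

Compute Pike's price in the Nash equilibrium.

Mine Pike's profit: π = x_{Pike}(235 − 2x_{Pike} − x_{Mesa}) − 53x_{Pike}.
∂π/∂x_{Pike} = 182 − 4x_{Pike} − x_{Mesa} = 0 ⇒ x_{Pike} = 45.5 − 0.25x_{Mesa}.
The game is symmetric, so in equilibrium x_{Mesa} = x_{Pike}: the reaction function gives 1.25x_{Pike} = 45.5, hence x_{Pike} = 36.4.
P_{Pike} = 235 − 2·36.4 − 36.4 = 125.8.

125.8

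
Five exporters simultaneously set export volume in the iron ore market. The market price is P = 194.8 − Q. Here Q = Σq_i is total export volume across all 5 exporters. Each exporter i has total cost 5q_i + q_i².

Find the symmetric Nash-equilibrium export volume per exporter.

23.725

A representative exporter's profit is π_i = q_i(194.8 − Q) − 5q_i − q_i², with Q = q_i + Σ_{j≠i} q_j.
First-order condition: 189.8 − 4q_i − Σ_{j≠i} q_j = 0.
With identical exporters, set every q_j = q: then 189.8 − 4q − 4q = 0, i.e. q = 189.8/8 = 23.725.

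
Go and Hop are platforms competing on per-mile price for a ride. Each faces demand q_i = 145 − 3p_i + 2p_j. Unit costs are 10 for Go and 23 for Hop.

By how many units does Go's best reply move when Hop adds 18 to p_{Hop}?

6

Go's profit: π = (p_{Go} − 10)(145 − 3p_{Go} + 2p_{Hop}).
∂π/∂p_{Go} = 175 − 6p_{Go} + 2p_{Hop} = 0 ⇒ p_{Go} = 175/6 + (1/3)p_{Hop}.
The reaction-function slope is 1/3, so an 18-unit rise in p_{Hop} moves p_{Go} by 1/3 × 18 = 6. Go's best response rises — the actions are strategic complements.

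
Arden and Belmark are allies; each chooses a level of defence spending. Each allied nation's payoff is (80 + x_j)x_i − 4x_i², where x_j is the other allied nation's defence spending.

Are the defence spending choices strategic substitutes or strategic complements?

strategic complements

Arden's payoff is (80 + x_B)x_A − 4x_A².
∂π/∂x_A = 80 + x_B − 8x_A = 0, so x_A = 10 + 0.125x_B.
The best-response slope dx_A/dx_B = 0.125 > 0: the reaction function is upward-sloping, so the choices are strategic complements.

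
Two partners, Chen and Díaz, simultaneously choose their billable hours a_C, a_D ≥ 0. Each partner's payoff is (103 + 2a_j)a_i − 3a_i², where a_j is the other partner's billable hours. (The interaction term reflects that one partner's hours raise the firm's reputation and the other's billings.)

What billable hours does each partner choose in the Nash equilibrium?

Chen's payoff is (103 + 2a_D)a_C − 3a_C².
∂π/∂a_C = 103 + 2a_D − 6a_C = 0, so a_C = 103/6 + (1/3)a_D.
Setting a_C = a_D in the reaction function: a_C = 103/6 + (1/3)a_C, so a_C = (103/6) / (2/3) = 25.75.

25.75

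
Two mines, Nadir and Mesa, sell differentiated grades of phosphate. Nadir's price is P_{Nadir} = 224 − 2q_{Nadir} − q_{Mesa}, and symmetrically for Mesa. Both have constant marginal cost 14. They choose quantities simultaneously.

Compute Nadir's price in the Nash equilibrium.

Mine Nadir's profit: π = q_{Nadir}(224 − 2q_{Nadir} − q_{Mesa}) − 14q_{Nadir}.
∂π/∂q_{Nadir} = 210 − 4q_{Nadir} − q_{Mesa} = 0 ⇒ q_{Nadir} = 52.5 − 0.25q_{Mesa}.
Setting q_{Nadir} = q_{Mesa} in the reaction function: q_{Nadir} = 52.5 − 0.25q_{Nadir}, so q_{Nadir} = 52.5 / 1.25 = 42.
P_{Nadir} = 224 − 2·42 − 42 = 98.

98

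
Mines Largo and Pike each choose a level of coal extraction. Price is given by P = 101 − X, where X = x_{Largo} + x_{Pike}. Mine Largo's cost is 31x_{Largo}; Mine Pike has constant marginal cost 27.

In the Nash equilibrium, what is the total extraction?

48

Mine Largo's profit: π = x_{Largo}(101 − (x_{Largo} + x_{Pike})) − 31x_{Largo}.
∂π/∂x_{Largo} = 70 − 2x_{Largo} − x_{Pike} = 0, so x_{Largo} = 35 − 0.5x_{Pike}.
By the same steps for Pike: x_{Pike} = 37 − 0.5x_{Largo}.
Plugging x_{Pike} into Largo's best response: x_{Largo} = 35 − 0.5(37 − 0.5x_{Largo}) ⇒ 0.75x_{Largo} = 16.5, so x_{Largo} = 22.
Then x_{Pike} = 37 − 0.5·22 = 26.
Total extraction: 22 + 26 = 48.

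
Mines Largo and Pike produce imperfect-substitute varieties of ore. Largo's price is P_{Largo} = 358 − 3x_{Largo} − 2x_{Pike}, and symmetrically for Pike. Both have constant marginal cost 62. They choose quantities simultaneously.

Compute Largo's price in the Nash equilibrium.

173

Mine Largo's profit: π = x_{Largo}(358 − 3x_{Largo} − 2x_{Pike}) − 62x_{Largo}.
∂π/∂x_{Largo} = 296 − 6x_{Largo} − 2x_{Pike} = 0 ⇒ x_{Largo} = 148/3 − (1/3)x_{Pike}.
Setting x_{Largo} = x_{Pike} in the reaction function: x_{Largo} = 148/3 − (1/3)x_{Largo}, so x_{Largo} = (148/3) / (4/3) = 37.
P_{Largo} = 358 − 3·37 − 2·37 = 173.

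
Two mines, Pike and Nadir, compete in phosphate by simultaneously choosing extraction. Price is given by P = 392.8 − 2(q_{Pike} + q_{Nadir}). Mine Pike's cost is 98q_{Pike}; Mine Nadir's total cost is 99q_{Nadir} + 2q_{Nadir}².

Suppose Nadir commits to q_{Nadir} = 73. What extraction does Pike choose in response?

37.2

Mine Pike's profit: π = q_{Pike}(392.8 − 2(q_{Pike} + q_{Nadir})) − 98q_{Pike}.
∂π/∂q_{Pike} = 294.8 − 4q_{Pike} − 2q_{Nadir} = 0, so q_{Pike} = 73.7 − 0.5q_{Nadir}.
At q_{Nadir} = 73: q_{Pike} = 73.7 − 0.5·73 = 37.2.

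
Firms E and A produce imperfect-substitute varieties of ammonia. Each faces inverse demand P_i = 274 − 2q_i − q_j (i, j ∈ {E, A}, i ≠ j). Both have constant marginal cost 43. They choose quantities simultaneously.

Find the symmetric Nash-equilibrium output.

Firm E's profit: π = q_E(274 − 2q_E − q_A) − 43q_E.
∂π/∂q_E = 231 − 4q_E − q_A = 0 ⇒ q_E = 57.75 − 0.25q_A.
Setting q_E = q_A in the reaction function: q_E = 57.75 − 0.25q_E, so q_E = 57.75 / 1.25 = 46.2.

46.2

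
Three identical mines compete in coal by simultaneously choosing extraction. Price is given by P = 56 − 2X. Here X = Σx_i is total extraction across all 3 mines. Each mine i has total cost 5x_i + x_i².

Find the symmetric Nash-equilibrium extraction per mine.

A representative mine's profit is π_i = x_i(56 − 2X) − 5x_i − x_i², with X = x_i + Σ_{j≠i} x_j.
First-order condition: 51 − 6x_i − 2Σ_{j≠i} x_j = 0.
Imposing symmetry (x_j = x for all j) turns Σ_{j≠i} x_j into 2x, so 51 = 10x and x = 5.1.

5.1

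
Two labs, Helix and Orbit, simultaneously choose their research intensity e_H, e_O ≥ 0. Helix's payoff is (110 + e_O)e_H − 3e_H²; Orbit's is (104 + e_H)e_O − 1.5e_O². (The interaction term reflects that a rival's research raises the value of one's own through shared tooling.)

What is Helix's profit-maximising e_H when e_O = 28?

23

Expanding Helix's payoff: 110e_H + e_Oe_H − 3e_H².
∂π/∂e_H = 110 + e_O − 6e_H = 0, so e_H = 55/3 + (1/6)e_O.
At e_O = 28: e_H = 55/3 + (1/6)·28 = 23.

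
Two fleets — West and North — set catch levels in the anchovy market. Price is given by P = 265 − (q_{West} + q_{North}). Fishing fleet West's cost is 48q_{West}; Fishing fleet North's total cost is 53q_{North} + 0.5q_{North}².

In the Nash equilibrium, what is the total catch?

129.2

Fishing fleet West's profit: π = q_{West}(265 − (q_{West} + q_{North})) − 48q_{West}.
∂π/∂q_{West} = 217 − 2q_{West} − q_{North} = 0, so q_{West} = 108.5 − 0.5q_{North}.
For North: ∂π/∂q_{North} = 212 − 3q_{North} − q_{West} = 0 ⇒ q_{North} = 212/3 − (1/3)q_{West}.
Substituting the second reaction function into the first: q_{West} = 108.5 − 0.5(212/3 − (1/3)q_{West}), which gives (5/6)q_{West} = 439/6 ⇒ q_{West} = 87.8.
Then q_{North} = 212/3 − (1/3)·87.8 = 41.4.
Total catch: 87.8 + 41.4 = 129.2.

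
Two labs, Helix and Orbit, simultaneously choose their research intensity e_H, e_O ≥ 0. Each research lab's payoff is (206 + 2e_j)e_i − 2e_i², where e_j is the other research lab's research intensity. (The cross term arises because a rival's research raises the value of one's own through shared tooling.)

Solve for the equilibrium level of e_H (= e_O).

Helix's payoff is (206 + 2e_O)e_H − 2e_H².
∂π/∂e_H = 206 + 2e_O − 4e_H = 0, so e_H = 51.5 + 0.5e_O.
Setting e_H = e_O in the reaction function: e_H = 51.5 + 0.5e_H, so e_H = 51.5 / 0.5 = 103.

103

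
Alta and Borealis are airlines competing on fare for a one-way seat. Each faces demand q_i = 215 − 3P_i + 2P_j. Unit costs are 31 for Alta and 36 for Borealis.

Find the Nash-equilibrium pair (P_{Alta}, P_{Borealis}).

77.9375, 79.8125

Alta's profit: π = (P_{Alta} − 31)(215 − 3P_{Alta} + 2P_{Borealis}).
∂π/∂P_{Alta} = 308 − 6P_{Alta} + 2P_{Borealis} = 0 ⇒ P_{Alta} = 154/3 + (1/3)P_{Borealis}.
Similarly P_{Borealis} = 323/6 + (1/3)P_{Alta}.
Solving the two reaction functions simultaneously: (1 − (1/3)(1/3))P_{Alta} = 154/3 + (1/3)·(323/6), so (8/9)P_{Alta} = 1247/18 and P_{Alta} = 77.9375.
Then P_{Borealis} = 323/6 + (1/3)·77.9375 = 79.8125.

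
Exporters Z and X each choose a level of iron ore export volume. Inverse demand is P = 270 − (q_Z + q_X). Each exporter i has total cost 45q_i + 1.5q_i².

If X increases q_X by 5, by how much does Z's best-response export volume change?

Exporter Z's profit: π = q_Z(270 − (q_Z + q_X)) − 45q_Z − 1.5q_Z².
∂π/∂q_Z = 225 − 5q_Z − q_X = 0, so q_Z = 45 − 0.2q_X.
The reaction-function slope is −0.2, so a 5-unit rise in q_X moves q_Z by −0.2 × 5 = −1. Z's best response falls — the actions are strategic substitutes.

-1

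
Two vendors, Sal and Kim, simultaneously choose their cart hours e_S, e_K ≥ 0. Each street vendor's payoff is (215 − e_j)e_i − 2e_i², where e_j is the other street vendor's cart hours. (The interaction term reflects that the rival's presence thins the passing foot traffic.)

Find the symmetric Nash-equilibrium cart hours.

43

Sal's payoff is (215 − e_K)e_S − 2e_S².
∂π/∂e_S = 215 − e_K − 4e_S = 0, so e_S = 53.75 − 0.25e_K.
Setting e_S = e_K in the reaction function: e_S = 53.75 − 0.25e_S, so e_S = 53.75 / 1.25 = 43.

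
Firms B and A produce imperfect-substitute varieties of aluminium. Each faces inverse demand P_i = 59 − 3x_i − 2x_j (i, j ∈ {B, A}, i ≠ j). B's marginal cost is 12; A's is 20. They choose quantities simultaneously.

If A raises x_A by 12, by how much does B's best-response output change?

-4

Firm B's profit: π = x_B(59 − 3x_B − 2x_A) − 12x_B.
∂π/∂x_B = 47 − 6x_B − 2x_A = 0 ⇒ x_B = 47/6 − (1/3)x_A.
The reaction-function slope is −1/3, so a 12-unit rise in x_A moves x_B by −1/3 × 12 = −4. B's best response falls — the actions are strategic substitutes.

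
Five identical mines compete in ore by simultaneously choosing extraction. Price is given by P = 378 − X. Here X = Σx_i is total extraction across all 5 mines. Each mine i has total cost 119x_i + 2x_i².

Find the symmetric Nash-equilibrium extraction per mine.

25.9

A representative mine's profit is π_i = x_i(378 − X) − 119x_i − 2x_i², with X = x_i + Σ_{j≠i} x_j.
First-order condition: 259 − 6x_i − Σ_{j≠i} x_j = 0.
Imposing symmetry (x_j = x for all j) turns Σ_{j≠i} x_j into 4x, so 259 = 10x and x = 25.9.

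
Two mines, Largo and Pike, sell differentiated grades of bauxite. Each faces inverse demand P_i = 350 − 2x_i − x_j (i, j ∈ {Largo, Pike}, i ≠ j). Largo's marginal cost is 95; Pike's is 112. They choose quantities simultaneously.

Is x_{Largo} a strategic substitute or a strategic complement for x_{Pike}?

strategic substitutes

Mine Largo's profit: π = x_{Largo}(350 − 2x_{Largo} − x_{Pike}) − 95x_{Largo}.
∂π/∂x_{Largo} = 255 − 4x_{Largo} − x_{Pike} = 0 ⇒ x_{Largo} = 63.75 − 0.25x_{Pike}.
The best-response slope dx_{Largo}/dx_{Pike} = −0.25 < 0: the reaction function is downward-sloping, so the choices are strategic substitutes.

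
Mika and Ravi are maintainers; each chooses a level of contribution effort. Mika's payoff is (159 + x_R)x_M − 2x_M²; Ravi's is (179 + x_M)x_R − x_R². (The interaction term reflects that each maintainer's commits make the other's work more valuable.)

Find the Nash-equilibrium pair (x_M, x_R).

71, 125

Expanding Mika's payoff: 159x_M + x_Rx_M − 2x_M².
∂π/∂x_M = 159 + x_R − 4x_M = 0, so x_M = 39.75 + 0.25x_R.
Likewise for Ravi: x_R = 89.5 + 0.5x_M.
Substituting the second reaction function into the first: x_M = 39.75 + 0.25(89.5 + 0.5x_M), which gives 0.875x_M = 62.125 ⇒ x_M = 71.
Then x_R = 89.5 + 0.5·71 = 125.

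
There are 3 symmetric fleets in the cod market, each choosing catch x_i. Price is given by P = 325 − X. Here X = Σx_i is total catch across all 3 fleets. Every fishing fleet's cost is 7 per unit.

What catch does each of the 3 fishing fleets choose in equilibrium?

79.5

A representative fishing fleet's profit is π_i = x_i(325 − X) − 7x_i, with X = x_i + Σ_{j≠i} x_j.
First-order condition: 318 − 2x_i − Σ_{j≠i} x_j = 0.
In a symmetric equilibrium every fishing fleet chooses the same x, so Σ_{j≠i} x_j = 2x. The condition becomes 318 − 4x = 0, giving x = 318/4 = 79.5.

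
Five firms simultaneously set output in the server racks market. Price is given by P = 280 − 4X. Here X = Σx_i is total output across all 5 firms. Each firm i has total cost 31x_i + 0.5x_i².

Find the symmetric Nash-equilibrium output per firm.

A representative firm's profit is π_i = x_i(280 − 4X) − 31x_i − 0.5x_i², with X = x_i + Σ_{j≠i} x_j.
First-order condition: 249 − 9x_i − 4Σ_{j≠i} x_j = 0.
With identical firms, set every x_j = x: then 249 − 9x − 16x = 0, i.e. x = 249/25 = 9.96.

9.96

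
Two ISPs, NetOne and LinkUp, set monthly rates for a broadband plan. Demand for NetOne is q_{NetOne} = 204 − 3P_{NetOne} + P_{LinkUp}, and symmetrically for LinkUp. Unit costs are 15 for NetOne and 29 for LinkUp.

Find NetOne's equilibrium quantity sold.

108

NetOne's profit: π = (P_{NetOne} − 15)(204 − 3P_{NetOne} + P_{LinkUp}).
∂π/∂P_{NetOne} = 249 − 6P_{NetOne} + P_{LinkUp} = 0 ⇒ P_{NetOne} = 41.5 + (1/6)P_{LinkUp}.
Similarly P_{LinkUp} = 48.5 + (1/6)P_{NetOne}.
Substituting the second reaction function into the first: P_{NetOne} = 41.5 + (1/6)(48.5 + (1/6)P_{NetOne}), which gives (35/36)P_{NetOne} = 595/12 ⇒ P_{NetOne} = 51.
Then P_{LinkUp} = 48.5 + (1/6)·51 = 57.
q_{NetOne} = 204 − 3·51 + 57 = 108.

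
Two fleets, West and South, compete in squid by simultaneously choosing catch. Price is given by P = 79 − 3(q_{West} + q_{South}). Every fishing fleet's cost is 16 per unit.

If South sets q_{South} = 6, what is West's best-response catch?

7.5

Fishing fleet West's profit: π = q_{West}(79 − 3(q_{West} + q_{South})) − 16q_{West}.
∂π/∂q_{West} = 63 − 6q_{West} − 3q_{South} = 0, so q_{West} = 10.5 − 0.5q_{South}.
At q_{South} = 6: q_{West} = 10.5 − 0.5·6 = 7.5.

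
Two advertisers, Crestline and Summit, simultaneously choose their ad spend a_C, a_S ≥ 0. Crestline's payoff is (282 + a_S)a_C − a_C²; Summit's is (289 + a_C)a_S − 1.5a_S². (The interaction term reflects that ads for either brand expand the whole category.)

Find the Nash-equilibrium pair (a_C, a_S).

227, 172

Expanding Crestline's payoff: 282a_C + a_Sa_C − a_C².
∂π/∂a_C = 282 + a_S − 2a_C = 0, so a_C = 141 + 0.5a_S.
Likewise for Summit: a_S = 289/3 + (1/3)a_C.
Plugging a_S into Crestline's best response: a_C = 141 + 0.5(289/3 + (1/3)a_C) ⇒ (5/6)a_C = 1135/6, so a_C = 227.
Then a_S = 289/3 + (1/3)·227 = 172.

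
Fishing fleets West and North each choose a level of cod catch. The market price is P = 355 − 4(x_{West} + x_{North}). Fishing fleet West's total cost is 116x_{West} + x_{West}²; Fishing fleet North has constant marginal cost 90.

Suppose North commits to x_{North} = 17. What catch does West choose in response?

17.1

Fishing fleet West's profit: π = x_{West}(355 − 4(x_{West} + x_{North})) − 116x_{West} − x_{West}².
∂π/∂x_{West} = 239 − 10x_{West} − 4x_{North} = 0, so x_{West} = 23.9 − 0.4x_{North}.
At x_{North} = 17: x_{West} = 23.9 − 0.4·17 = 17.1.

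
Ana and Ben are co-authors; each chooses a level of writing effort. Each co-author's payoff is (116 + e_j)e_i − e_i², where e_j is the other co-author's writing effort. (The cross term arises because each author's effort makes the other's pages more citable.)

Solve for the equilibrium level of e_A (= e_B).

116

Ana's payoff is (116 + e_B)e_A − e_A².
∂π/∂e_A = 116 + e_B − 2e_A = 0, so e_A = 58 + 0.5e_B.
By symmetry e_B = e_A; substituting into the reaction function, 0.5e_A = 58 and e_A = 116.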